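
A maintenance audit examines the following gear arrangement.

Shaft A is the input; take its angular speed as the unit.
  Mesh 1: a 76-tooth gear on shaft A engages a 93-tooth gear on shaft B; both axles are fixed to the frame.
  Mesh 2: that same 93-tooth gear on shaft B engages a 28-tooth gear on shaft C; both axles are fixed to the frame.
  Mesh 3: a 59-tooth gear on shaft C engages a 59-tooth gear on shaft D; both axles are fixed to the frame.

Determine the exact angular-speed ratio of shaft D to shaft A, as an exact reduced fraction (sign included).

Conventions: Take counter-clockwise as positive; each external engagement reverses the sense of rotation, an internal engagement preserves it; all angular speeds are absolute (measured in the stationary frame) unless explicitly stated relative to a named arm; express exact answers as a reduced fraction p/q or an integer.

class = fixed-axis compound train [3 meshes; 3 ratios multiply, 3 sense flips]
mesh 1 [76T→93T]: running ratio 76/93, sense −
mesh 2 [93T→28T]: running ratio 19/7, sense +
mesh 3 [59T→59T]: running ratio 19/7, sense −
ω_out/ω_in = -19/7

-19/7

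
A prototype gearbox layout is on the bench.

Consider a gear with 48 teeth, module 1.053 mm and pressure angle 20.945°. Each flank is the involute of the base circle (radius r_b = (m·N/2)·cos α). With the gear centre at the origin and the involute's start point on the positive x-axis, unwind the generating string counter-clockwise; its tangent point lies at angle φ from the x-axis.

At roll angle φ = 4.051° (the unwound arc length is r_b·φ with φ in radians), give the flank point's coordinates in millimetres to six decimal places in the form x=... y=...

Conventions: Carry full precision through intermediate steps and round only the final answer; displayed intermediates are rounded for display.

recognized (one wheel, involute flank): single-mesh tooth geometry, m = 1.053, N = 48
pitch radius r_p = m·N/2 = 1.053·48/2 = 25.272000
base radius r_b = r_p·cos α = 25.272000·cos 20.945° = 23.602127
roll angle φ = 4.051° = 0.07070329 rad
x = r_b·(cos φ + φ·sin φ) = 23.661047
y = r_b·(sin φ − φ·cos φ) = 0.002779

x=23.661047 y=0.002779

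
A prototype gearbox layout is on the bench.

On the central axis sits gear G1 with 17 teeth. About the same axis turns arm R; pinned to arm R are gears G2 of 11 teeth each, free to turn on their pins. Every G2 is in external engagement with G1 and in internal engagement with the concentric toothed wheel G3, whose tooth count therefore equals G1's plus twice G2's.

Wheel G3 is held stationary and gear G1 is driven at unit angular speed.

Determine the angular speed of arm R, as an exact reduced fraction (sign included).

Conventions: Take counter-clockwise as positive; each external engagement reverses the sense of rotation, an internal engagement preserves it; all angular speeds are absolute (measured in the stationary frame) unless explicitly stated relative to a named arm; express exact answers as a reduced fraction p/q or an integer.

17/56

recognized (axles ride arm R): planetary set, 17/11/39 teeth
ring teeth: 17 + 2·11 = 39
17(ω_sun−ω_arm) = −39(ω_ring−ω_arm),  ω_ring = 0, ω_sun = 1
17(1−ω_arm) = −39(0−ω_arm)  ⇒  56·ω_arm = 17  ⇒  ω_arm = 17/56
exact speed ratio = 17/56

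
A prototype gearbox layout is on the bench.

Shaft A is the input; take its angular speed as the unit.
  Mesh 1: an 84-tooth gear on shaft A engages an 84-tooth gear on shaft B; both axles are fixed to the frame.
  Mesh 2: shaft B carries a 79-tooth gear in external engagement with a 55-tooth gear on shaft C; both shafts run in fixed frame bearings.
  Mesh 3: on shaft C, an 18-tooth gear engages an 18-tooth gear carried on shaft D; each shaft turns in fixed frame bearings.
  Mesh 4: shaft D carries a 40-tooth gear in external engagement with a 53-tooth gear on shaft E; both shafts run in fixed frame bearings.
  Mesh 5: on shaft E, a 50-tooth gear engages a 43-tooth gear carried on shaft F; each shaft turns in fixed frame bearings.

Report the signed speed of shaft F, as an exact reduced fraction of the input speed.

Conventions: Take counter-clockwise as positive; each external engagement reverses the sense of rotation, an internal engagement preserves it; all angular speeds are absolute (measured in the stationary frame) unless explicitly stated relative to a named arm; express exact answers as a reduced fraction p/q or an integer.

-31600/25069

5-mesh fixed-axis compound train (all bearings frame-fixed)
mesh 1 [84T→84T]: |ω|/ω_in = 1×84/84 = 1, sense flips to −
mesh 2 [79T→55T]: |ω|/ω_in = 1×79/55 = 79/55, sense flips to +
mesh 3 [18T→18T]: |ω|/ω_in = (79/55)×18/18 = 79/55, sense flips to −
mesh 4 [40T→53T]: |ω|/ω_in = (79/55)×40/53 = 632/583, sense flips to +
mesh 5 [50T→43T]: |ω|/ω_in = (632/583)×50/43 = 31600/25069, sense flips to −
signed output speed (× input speed) = -31600/25069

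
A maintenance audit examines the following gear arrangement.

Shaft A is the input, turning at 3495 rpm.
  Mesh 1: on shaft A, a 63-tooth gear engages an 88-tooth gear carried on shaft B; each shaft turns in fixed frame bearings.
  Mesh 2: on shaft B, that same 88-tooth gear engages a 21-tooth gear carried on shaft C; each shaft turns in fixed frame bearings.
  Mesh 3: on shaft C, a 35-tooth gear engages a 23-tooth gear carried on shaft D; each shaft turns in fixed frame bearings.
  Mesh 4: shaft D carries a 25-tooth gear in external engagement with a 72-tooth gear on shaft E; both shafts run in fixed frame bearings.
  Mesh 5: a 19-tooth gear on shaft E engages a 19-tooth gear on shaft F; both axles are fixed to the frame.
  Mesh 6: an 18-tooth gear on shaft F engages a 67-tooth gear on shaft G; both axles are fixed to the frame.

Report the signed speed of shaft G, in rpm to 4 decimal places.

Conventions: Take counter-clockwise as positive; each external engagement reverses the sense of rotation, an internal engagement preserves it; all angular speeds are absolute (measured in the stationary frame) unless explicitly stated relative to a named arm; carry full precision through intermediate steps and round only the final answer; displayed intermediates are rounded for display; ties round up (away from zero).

+1488.3801 rpm

class = fixed-axis compound train [6 meshes; 6 ratios multiply, 6 sense flips]
mesh 1 [63T→88T]: ω = 3495.0000×63/88 = 2502.1023 rpm, sense flips to −
mesh 2 [88T→21T]: ω = 2502.1023×88/21 = 10485.0000 rpm, sense flips to +
mesh 3 [35T→23T]: ω = 10485.0000×35/23 = 15955.4348 rpm, sense flips to −
mesh 4 [25T→72T]: ω = 15955.4348×25/72 = 5540.0815 rpm, sense flips to +
mesh 5 [19T→19T]: ω = 5540.0815×19/19 = 5540.0815 rpm, sense flips to −
mesh 6 [18T→67T]: ω = 5540.0815×18/67 = 1488.3801 rpm, sense flips to +
signed output speed = +1488.3801 rpm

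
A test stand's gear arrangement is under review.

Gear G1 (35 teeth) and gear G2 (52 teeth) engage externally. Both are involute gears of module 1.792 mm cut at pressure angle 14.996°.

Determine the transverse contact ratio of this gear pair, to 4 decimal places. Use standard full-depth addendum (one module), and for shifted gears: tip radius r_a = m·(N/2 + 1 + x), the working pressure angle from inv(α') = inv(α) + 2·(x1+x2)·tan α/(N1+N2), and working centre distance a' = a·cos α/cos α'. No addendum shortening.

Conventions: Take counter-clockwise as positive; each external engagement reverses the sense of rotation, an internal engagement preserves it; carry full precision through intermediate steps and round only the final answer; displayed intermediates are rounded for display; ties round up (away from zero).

2.0345

class = single-mesh tooth geometry [involute pair 35T × 52T, m = 1.792]
base radii: r_b1 = 30.292000, r_b2 = 45.005258
tip radii: r_a1 = 33.152000, r_a2 = 48.384000
no profile shift: α' = α, a' = a
action lengths: √(r_a1²−r_b1²) = 13.470331, √(r_a2²−r_b2²) = 17.763396
base pitch p_b = π·m·cos α = 5.438007
CR = (13.470331 + 17.763396 − 77.952000·sin 14.99600°)/5.438007 = 2.034481
contact ratio ≈ 2.0345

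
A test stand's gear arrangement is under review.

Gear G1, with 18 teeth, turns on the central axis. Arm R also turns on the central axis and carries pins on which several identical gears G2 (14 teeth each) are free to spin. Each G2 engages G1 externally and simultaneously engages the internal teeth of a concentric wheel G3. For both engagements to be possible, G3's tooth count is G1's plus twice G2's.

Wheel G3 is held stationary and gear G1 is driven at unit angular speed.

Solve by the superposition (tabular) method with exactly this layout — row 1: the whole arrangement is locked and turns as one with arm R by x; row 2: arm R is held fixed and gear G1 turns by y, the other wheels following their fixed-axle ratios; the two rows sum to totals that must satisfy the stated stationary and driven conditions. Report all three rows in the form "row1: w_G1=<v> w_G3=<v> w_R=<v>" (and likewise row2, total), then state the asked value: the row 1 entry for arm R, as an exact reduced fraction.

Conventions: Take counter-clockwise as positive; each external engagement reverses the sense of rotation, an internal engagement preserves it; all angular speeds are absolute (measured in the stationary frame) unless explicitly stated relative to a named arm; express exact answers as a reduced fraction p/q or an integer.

row1: w_G1=9/32 w_G3=9/32 w_R=9/32
row2: w_G1=23/32 w_G3=-9/32 w_R=0
total: w_G1=1 w_G3=0 w_R=9/32
asked value: 9/32

recognized (axles ride arm R): planetary set, 18/14/46 teeth
row 1 — lock + rotate with arm: ω_sun = ω_ring = ω_arm = x
row 2: sun turns y, ring = −(18/46)·y, arm 0
boundary: total ω_ring = x − (18/46)·y = 0 and total ω_sun = x + y = 1  ⇒  y = 23/32, x = 9/32
row 2 ring = −(18/46)·23/32 = -9/32
totals (row 1 + row 2): sun 9/32 + 23/32 = 1, ring 9/32 + (-9/32) = 0, arm 9/32 + 0 = 9/32
asked cell (row1, arm) = 9/32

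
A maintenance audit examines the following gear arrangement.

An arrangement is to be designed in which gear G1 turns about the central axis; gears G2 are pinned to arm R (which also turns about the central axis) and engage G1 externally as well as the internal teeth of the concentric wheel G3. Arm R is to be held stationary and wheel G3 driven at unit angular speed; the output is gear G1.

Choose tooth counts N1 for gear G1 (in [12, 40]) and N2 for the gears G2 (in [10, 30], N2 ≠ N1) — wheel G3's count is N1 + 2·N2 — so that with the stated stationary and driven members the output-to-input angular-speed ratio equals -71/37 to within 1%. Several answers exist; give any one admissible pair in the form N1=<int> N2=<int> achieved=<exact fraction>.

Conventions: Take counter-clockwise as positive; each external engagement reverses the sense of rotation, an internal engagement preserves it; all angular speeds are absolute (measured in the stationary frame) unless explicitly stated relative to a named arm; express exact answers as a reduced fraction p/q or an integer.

N1=37 N2=17 achieved=-71/37

class = planetary set [ratio -71/37 wanted; Willis about the carrier]
Willis with ω_arm = 0: ω_sun/ω_ring = −N3/N1; set equal to -71/37  ⇒  N3/N1 = −(-71/37) = 71/37
N3 = N1 + 2·N2  ⇒  N2/N1 = (N3/N1 − 1)/2 = (71/37 − 1)/2 = 17/37
smallest multiple with N1 ≥ 12 and N2 ≥ 10: k = 1  ⇒  N1 = 1·37 = 37, N2 = 1·17 = 17 (N1 ≤ 40, N2 ≤ 30, N2 ≠ N1 ✓), N3 = 37 + 2·17 = 71
check: −N3/N1 with N1 = 37, N3 = 71 gives -71/37; |achieved − target| = 0 ≤ 71/3700 ✓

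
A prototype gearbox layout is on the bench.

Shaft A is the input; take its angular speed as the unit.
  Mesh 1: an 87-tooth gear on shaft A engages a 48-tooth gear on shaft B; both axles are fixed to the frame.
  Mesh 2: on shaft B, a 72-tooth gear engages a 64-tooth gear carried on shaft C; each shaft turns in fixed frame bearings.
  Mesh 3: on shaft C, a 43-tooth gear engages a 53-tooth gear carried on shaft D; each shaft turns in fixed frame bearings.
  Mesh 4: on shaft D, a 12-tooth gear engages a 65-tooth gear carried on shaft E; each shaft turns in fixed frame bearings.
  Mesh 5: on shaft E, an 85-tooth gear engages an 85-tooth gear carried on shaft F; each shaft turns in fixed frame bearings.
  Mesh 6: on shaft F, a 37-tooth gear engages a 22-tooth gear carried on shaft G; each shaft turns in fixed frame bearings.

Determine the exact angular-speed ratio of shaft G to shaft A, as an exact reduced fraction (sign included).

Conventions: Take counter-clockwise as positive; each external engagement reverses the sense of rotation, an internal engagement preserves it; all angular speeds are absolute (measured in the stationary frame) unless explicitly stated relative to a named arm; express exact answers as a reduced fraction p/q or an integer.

1245753/2425280

class = fixed-axis compound train [6 meshes; 6 ratios multiply, 6 sense flips]
mesh 1 [87T→48T]: running ratio 29/16, sense −
mesh 2 [72T→64T]: running ratio 261/128, sense +
mesh 3 [43T→53T]: running ratio 11223/6784, sense −
mesh 4 [12T→65T]: running ratio 33669/110240, sense +
mesh 5 [85T→85T]: running ratio 33669/110240, sense −
mesh 6 [37T→22T]: running ratio 1245753/2425280, sense +
ω_out/ω_in = 1245753/2425280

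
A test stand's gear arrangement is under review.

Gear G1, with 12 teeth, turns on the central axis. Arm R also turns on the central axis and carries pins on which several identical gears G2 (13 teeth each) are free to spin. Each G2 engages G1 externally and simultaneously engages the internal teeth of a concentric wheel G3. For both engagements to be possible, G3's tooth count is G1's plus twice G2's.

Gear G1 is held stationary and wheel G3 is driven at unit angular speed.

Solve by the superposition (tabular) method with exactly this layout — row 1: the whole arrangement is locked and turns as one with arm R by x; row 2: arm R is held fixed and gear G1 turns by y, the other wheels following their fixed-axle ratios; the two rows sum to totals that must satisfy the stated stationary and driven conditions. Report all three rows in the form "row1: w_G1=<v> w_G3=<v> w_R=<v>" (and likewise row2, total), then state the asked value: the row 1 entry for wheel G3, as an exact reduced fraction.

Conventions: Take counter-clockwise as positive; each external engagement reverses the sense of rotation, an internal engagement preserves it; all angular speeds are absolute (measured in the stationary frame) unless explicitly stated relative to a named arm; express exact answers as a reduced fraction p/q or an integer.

row1: w_G1=19/25 w_G3=19/25 w_R=19/25
row2: w_G1=-19/25 w_G3=6/25 w_R=0
total: w_G1=0 w_G3=1 w_R=19/25
asked value: 19/25

topology: planetary set — G1 12T / G2 13T / G3 38T, arm = carrier (Willis)
superposition row 1 [locked train]: every member turns x
superposition row 2 [arm held]: sun y, ring −(12/38)·y, arm 0
boundary: total ω_sun = x + y = 0 and total ω_ring = x − (12/38)·y = 1  ⇒  y = -19/25, x = 19/25
row 2 ring = −(12/38)·(-19/25) = 6/25
totals (row 1 + row 2): sun 19/25 + (-19/25) = 0, ring 19/25 + 6/25 = 1, arm 19/25 + 0 = 19/25
asked cell (row1, ring) = 19/25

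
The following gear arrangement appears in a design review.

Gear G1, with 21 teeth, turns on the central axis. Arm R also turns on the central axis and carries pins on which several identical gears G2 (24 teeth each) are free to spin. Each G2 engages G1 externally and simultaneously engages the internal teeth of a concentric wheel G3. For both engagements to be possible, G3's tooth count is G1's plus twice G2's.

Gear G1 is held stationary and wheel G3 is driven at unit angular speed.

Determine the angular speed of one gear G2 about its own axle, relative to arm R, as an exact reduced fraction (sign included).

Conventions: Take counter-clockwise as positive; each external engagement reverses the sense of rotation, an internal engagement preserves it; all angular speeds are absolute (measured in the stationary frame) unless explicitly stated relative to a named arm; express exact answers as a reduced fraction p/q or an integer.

topology: planetary set — G1 21T / G2 24T / G3 69T, arm = carrier (Willis)
ring teeth: 21 + 2·24 = 69
21(ω_sun−ω_arm) = −69(ω_ring−ω_arm),  ω_sun = 0, ω_ring = 1
21(0−ω_arm) = −69(1−ω_arm)  ⇒  90·ω_arm = 69  ⇒  ω_arm = 23/30
sun–planet mesh: 21·(0−23/30) = −24·(ω_p−ω_arm)  ⇒  ω_p−ω_arm = 161/240
exact speed ratio = 161/240

161/240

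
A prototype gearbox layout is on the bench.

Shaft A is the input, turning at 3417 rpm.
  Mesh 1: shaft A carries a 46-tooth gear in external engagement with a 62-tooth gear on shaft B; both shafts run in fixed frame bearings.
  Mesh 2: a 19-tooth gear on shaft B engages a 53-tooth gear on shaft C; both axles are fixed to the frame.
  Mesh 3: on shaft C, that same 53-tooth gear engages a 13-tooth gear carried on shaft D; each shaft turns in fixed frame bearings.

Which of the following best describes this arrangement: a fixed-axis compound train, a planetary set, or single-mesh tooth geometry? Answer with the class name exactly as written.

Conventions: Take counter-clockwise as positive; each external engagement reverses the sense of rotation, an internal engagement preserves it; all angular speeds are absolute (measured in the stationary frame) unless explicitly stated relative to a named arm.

fixed-axis compound train

recognized (4 fixed axles, 3 meshes): fixed-axis compound train
classification: fixed-axis compound train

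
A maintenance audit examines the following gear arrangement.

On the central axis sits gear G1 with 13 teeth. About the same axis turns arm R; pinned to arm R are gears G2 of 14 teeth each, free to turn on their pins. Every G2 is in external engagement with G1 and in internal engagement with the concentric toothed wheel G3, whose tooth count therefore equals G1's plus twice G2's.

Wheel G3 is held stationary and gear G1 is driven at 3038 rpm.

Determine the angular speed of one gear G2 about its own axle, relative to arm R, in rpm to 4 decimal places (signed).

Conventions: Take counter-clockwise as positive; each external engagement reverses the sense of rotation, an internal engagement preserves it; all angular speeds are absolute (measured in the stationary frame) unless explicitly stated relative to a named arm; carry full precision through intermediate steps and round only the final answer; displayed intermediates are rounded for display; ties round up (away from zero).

class = planetary set [G3 = 13+2·14 = 41; Willis about the carrier]
normalise by the input: solve with ω_sun = 1, then scale by 3038 rpm
ring teeth: 13 + 2·14 = 41
13(ω_sun−ω_arm) = −41(ω_ring−ω_arm),  ω_ring = 0, ω_sun = 1
13(1−ω_arm) = −41(0−ω_arm)  ⇒  54·ω_arm = 13  ⇒  ω_arm = 13/54
sun–planet mesh: 13·(1−13/54) = −14·(ω_p−ω_arm)  ⇒  ω_p−ω_arm = -533/756
scale: ω_p−ω_arm = -533/756 × 3038 rpm = -2141.8704 rpm

-2141.8704 rpm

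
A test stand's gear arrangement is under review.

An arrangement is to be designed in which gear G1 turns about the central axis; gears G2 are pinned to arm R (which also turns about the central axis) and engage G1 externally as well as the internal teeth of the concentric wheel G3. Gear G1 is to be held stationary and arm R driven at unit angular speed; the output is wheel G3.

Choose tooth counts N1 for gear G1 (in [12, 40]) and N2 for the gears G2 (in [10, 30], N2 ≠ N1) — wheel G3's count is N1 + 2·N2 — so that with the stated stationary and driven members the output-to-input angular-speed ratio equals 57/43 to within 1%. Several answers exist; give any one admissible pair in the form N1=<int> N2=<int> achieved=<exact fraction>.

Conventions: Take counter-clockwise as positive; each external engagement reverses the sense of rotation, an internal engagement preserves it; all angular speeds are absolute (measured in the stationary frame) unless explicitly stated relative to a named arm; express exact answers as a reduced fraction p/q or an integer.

design class (target 57/43): planetary set
Willis with ω_sun = 0: ω_ring/ω_arm = (N1+N3)/N3; set equal to 57/43  ⇒  N3/N1 = 1/(57/43 − 1) = 43/14
N3 = N1 + 2·N2  ⇒  N2/N1 = (N3/N1 − 1)/2 = (43/14 − 1)/2 = 29/28
smallest multiple with N1 ≥ 12 and N2 ≥ 10: k = 1  ⇒  N1 = 1·28 = 28, N2 = 1·29 = 29 (N1 ≤ 40, N2 ≤ 30, N2 ≠ N1 ✓), N3 = 28 + 2·29 = 86
check: (N1+N3)/N3 with N1 = 28, N3 = 86 gives 57/43; |achieved − target| = 0 ≤ 57/4300 ✓

N1=28 N2=29 achieved=57/43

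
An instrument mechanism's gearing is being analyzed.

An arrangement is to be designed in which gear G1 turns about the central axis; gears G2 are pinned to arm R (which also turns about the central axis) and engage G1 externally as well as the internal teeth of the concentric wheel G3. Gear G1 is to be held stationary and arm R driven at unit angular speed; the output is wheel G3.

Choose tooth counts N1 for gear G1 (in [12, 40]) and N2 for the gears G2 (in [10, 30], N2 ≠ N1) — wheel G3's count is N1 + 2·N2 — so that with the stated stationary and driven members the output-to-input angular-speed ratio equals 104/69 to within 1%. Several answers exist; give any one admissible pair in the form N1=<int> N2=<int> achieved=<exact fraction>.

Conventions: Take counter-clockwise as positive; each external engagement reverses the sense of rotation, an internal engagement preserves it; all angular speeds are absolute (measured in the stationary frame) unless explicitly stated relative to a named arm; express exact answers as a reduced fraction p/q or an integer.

class = planetary set [ratio 104/69 wanted; Willis about the carrier]
Willis with ω_sun = 0: ω_ring/ω_arm = (N1+N3)/N3; set equal to 104/69  ⇒  N3/N1 = 1/(104/69 − 1) = 69/35
N3 = N1 + 2·N2  ⇒  N2/N1 = (N3/N1 − 1)/2 = (69/35 − 1)/2 = 17/35
smallest multiple with N1 ≥ 12 and N2 ≥ 10: k = 1  ⇒  N1 = 1·35 = 35, N2 = 1·17 = 17 (N1 ≤ 40, N2 ≤ 30, N2 ≠ N1 ✓), N3 = 35 + 2·17 = 69
check: (N1+N3)/N3 with N1 = 35, N3 = 69 gives 104/69; |achieved − target| = 0 ≤ 26/1725 ✓

N1=35 N2=17 achieved=104/69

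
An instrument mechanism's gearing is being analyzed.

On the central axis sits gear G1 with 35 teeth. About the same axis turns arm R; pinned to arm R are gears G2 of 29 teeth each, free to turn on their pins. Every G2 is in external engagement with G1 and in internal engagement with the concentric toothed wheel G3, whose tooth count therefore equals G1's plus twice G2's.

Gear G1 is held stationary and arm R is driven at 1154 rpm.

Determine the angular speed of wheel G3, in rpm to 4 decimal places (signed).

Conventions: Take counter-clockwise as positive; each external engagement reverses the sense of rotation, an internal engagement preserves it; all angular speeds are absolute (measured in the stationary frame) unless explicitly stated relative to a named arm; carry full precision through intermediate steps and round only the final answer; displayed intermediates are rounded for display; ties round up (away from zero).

+1588.3011 rpm

recognized (axles ride arm R): planetary set, 35/29/93 teeth
normalise by the input: solve with ω_arm = 1, then scale by 1154 rpm
ring teeth: 35 + 2·29 = 93
35(ω_sun−ω_arm) = −93(ω_ring−ω_arm),  ω_sun = 0, ω_arm = 1
ω_ring = 1 − (35/93)(0−1) = 128/93
scale: ω_ring = 128/93 × 1154 rpm = +1588.3011 rpm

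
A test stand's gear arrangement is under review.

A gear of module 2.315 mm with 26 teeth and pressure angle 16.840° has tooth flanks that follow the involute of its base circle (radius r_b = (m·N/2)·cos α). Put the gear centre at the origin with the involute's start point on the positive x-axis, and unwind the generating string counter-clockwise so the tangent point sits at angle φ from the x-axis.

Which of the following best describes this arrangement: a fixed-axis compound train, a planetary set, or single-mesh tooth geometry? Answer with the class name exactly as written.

class = single-mesh tooth geometry [base-circle involute, m = 2.315, 26T]
classification: single-mesh tooth geometry

single-mesh tooth geometry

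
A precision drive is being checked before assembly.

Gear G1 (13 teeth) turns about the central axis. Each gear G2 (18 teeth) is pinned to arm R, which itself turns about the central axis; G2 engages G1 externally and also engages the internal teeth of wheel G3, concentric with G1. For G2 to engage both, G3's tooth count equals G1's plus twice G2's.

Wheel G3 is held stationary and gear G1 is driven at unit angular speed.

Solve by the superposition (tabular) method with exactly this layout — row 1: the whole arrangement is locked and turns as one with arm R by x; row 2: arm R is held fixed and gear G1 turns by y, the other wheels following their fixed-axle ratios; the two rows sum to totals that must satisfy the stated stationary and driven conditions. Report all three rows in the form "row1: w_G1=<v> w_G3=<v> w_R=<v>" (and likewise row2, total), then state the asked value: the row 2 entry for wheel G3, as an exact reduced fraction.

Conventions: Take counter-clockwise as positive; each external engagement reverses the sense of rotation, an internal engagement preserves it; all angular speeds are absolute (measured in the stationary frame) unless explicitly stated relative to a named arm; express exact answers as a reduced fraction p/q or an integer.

row1: w_G1=13/62 w_G3=13/62 w_R=13/62
row2: w_G1=49/62 w_G3=-13/62 w_R=0
total: w_G1=1 w_G3=0 w_R=13/62
asked value: -13/62

class = planetary set [G3 = 13+2·18 = 49; Willis about the carrier]
row 1: whole set turns with the arm by x
row 2: sun turns y, ring = −(13/49)·y, arm 0
boundary: total ω_ring = x − (13/49)·y = 0 and total ω_sun = x + y = 1  ⇒  y = 49/62, x = 13/62
row 2 ring = −(13/49)·49/62 = -13/62
totals (row 1 + row 2): sun 13/62 + 49/62 = 1, ring 13/62 + (-13/62) = 0, arm 13/62 + 0 = 13/62
asked cell (row2, ring) = -13/62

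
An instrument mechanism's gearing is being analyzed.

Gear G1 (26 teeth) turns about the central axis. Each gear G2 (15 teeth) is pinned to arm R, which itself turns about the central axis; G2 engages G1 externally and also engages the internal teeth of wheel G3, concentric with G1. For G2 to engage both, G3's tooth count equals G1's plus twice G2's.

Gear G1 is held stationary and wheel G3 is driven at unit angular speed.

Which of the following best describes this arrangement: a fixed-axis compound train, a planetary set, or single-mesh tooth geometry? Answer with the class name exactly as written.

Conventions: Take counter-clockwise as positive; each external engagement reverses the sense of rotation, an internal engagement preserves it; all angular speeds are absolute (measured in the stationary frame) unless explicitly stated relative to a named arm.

planetary set (26T centre, 15T on arm, 56T internal) — Willis relation
classification: planetary set

planetary set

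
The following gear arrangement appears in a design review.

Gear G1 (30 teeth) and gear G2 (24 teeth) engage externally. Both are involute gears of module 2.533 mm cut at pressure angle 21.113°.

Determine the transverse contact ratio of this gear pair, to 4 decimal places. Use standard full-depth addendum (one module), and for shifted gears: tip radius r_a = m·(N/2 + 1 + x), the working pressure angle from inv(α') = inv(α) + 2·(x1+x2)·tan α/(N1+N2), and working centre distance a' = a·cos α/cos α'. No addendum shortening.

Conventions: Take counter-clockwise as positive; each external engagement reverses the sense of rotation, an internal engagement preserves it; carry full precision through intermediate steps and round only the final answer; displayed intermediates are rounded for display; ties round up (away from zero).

class = single-mesh tooth geometry [involute pair 30T × 24T, m = 2.533]
base radii: r_b1 = 35.444465, r_b2 = 28.355572
tip radii: r_a1 = 40.528000, r_a2 = 32.929000
no profile shift: α' = α, a' = a
action lengths: √(r_a1²−r_b1²) = 19.652193, √(r_a2²−r_b2²) = 16.741582
base pitch p_b = π·m·cos α = 7.423471
CR = (19.652193 + 16.741582 − 68.391000·sin 21.11300°)/7.423471 = 1.583997
contact ratio ≈ 1.5840

1.5840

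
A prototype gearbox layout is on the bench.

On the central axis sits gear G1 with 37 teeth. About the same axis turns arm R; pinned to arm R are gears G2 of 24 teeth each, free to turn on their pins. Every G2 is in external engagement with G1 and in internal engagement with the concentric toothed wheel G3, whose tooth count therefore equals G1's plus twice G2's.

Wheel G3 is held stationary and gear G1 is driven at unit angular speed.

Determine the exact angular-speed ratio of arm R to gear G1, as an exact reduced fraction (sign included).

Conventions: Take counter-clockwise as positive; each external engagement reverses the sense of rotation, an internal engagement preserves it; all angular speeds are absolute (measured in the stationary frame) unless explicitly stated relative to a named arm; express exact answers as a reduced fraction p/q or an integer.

37/122

class = planetary set [G3 = 37+2·24 = 85; Willis about the carrier]
ring teeth: 37 + 2·24 = 85
37(ω_sun−ω_arm) = −85(ω_ring−ω_arm),  ω_ring = 0, ω_sun = 1
37(1−ω_arm) = −85(0−ω_arm)  ⇒  122·ω_arm = 37  ⇒  ω_arm = 37/122
ω_out/ω_in = 37/122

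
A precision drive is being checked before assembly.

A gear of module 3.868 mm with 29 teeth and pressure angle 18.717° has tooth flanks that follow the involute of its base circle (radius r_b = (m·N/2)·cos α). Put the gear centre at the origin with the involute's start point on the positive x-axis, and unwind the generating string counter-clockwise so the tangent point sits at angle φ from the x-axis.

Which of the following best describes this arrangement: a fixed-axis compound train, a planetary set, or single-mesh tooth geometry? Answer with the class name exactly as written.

single-mesh tooth geometry

topology: single-mesh involute geometry — m = 3.868, N = 29
classification: single-mesh tooth geometry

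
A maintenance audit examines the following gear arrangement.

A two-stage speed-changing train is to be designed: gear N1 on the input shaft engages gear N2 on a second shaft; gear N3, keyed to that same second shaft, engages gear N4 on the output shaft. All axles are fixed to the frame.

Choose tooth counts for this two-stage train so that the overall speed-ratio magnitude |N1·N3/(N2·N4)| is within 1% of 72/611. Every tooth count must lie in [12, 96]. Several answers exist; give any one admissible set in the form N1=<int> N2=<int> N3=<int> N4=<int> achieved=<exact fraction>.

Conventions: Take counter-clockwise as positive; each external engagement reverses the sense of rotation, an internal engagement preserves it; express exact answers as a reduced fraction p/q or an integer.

N1=12 N2=13 N3=12 N4=94 achieved=72/611

class = fixed-axis compound train [2-stage, 72/611 wanted]
target = 72/611 in lowest terms: an exact hit needs N1·N3 = k·72 and N2·N4 = k·611 for one integer k, every count in [12, 96]; additionally prefer no 1:1 stage (N1 ≠ N2, N3 ≠ N4)
k = 1: no 1:1-free in-range split of k·72 and k·611 into factor pairs; take k = 2
k = 2: N1·N3 = 144 = 12·12, N2·N4 = 1222 = 13·94
achieved = 12·12/(13·94) = 72/611; |achieved − target| = 0 ≤ 18/15275 ✓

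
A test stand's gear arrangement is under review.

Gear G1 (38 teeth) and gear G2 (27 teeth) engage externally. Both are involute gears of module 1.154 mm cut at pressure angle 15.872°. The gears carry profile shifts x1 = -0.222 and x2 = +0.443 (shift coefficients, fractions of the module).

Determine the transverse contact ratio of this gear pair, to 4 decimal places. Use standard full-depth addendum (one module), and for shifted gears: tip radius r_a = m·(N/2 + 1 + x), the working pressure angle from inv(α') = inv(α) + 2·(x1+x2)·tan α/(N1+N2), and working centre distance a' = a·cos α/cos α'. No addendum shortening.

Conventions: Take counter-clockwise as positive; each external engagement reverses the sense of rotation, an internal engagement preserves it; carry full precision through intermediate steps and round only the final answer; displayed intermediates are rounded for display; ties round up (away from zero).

1.7600

class = single-mesh tooth geometry [involute pair 38T × 27T, m = 1.154]
base radii: r_b1 = 21.090073, r_b2 = 14.985052
tip radii: r_a1 = 22.823812, r_a2 = 17.244222
inv(α') = inv(15.872°) + 2·(-0.222+0.443)·tan α/(38+27) = 0.00924400  ⇒  α' = 17.13331°
a' = a·cos α / cos α' = 37.5050·cos 15.872°/cos 17.13331° = 37.750416
action lengths: √(r_a1²−r_b1²) = 8.725550, √(r_a2²−r_b2²) = 8.532960
base pitch p_b = π·m·cos α = 3.487180
CR = (8.725550 + 8.532960 − 37.750416·sin 17.13331°)/3.487180 = 1.759987
contact ratio ≈ 1.7600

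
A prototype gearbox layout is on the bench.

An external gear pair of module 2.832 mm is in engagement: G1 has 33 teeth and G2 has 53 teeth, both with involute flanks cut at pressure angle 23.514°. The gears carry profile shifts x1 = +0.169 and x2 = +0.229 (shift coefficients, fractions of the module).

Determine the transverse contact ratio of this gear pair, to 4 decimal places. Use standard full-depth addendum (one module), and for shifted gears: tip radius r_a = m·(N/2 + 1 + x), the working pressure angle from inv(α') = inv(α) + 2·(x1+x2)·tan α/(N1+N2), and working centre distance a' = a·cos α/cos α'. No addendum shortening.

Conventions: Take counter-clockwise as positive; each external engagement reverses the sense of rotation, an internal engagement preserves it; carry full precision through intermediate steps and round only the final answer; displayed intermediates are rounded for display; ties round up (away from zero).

1.5187

topology: single-mesh involute geometry — m = 2.832, 33T/53T pair
base radii: r_b1 = 42.847829, r_b2 = 68.816210
tip radii: r_a1 = 50.038608, r_a2 = 78.528528
inv(α') = inv(23.514°) + 2·(+0.169+0.229)·tan α/(33+53) = 0.02873346  ⇒  α' = 24.66777°
a' = a·cos α / cos α' = 121.7760·cos 23.514°/cos 24.66777° = 122.877456
action lengths: √(r_a1²−r_b1²) = 25.844261, √(r_a2²−r_b2²) = 37.829339
base pitch p_b = π·m·cos α = 8.158208
CR = (25.844261 + 37.829339 − 122.877456·sin 24.66777°)/8.158208 = 1.518711
contact ratio ≈ 1.5187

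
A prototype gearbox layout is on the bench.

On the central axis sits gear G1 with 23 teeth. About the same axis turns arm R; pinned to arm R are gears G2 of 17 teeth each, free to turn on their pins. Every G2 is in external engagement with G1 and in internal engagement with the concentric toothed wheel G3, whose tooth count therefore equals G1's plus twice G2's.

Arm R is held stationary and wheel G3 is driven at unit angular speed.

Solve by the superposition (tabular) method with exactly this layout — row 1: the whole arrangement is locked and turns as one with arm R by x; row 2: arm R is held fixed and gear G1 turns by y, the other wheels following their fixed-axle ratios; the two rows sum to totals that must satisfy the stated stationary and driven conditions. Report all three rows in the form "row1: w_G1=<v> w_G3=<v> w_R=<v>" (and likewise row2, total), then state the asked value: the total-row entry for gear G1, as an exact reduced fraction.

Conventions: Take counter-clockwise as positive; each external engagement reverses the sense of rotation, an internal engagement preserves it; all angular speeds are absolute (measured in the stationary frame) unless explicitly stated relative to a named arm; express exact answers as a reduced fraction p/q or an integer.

row1: w_G1=0 w_G3=0 w_R=0
row2: w_G1=-57/23 w_G3=1 w_R=0
total: w_G1=-57/23 w_G3=1 w_R=0
asked value: -57/23

topology: planetary set — G1 23T / G2 17T / G3 57T, arm = carrier (Willis)
row 1: whole set turns with the arm by x
row 2 — arm fixed, fixed-axis ratios: sun y, ring −(23/57)·y, arm 0
boundary: total ω_arm = x = 0 and total ω_ring = x − (23/57)·y = 1  ⇒  y = -57/23, x = 0
row 2 ring = −(23/57)·(-57/23) = 1
totals (row 1 + row 2): sun 0 + (-57/23) = -57/23, ring 0 + 1 = 1, arm 0 + 0 = 0
asked cell (total, sun) = -57/23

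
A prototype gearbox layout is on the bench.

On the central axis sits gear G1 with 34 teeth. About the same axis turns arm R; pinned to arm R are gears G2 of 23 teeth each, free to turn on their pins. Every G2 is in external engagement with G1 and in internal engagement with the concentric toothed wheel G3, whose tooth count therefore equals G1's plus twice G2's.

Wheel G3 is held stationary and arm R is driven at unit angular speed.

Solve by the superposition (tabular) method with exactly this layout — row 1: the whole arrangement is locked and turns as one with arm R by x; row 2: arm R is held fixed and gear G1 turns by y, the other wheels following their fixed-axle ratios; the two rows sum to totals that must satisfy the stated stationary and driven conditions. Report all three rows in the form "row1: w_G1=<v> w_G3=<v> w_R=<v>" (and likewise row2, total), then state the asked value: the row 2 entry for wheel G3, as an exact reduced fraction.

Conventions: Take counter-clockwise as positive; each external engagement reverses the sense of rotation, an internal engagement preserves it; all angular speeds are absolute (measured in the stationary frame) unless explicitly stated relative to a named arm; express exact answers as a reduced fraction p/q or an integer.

row1: w_G1=1 w_G3=1 w_R=1
row2: w_G1=40/17 w_G3=-1 w_R=0
total: w_G1=57/17 w_G3=0 w_R=1
asked value: -1

planetary set (34T centre, 23T on arm, 80T internal) — Willis relation
row 1: whole set turns with the arm by x
row 2 (arm held, sun turns y): ω_ring = −(34/80)·y, ω_arm = 0
boundary: total ω_ring = x − (34/80)·y = 0 and total ω_arm = x = 1  ⇒  y = 40/17, x = 1
row 2 ring = −(34/80)·40/17 = -1
totals (row 1 + row 2): sun 1 + 40/17 = 57/17, ring 1 + (-1) = 0, arm 1 + 0 = 1
asked cell (row2, ring) = -1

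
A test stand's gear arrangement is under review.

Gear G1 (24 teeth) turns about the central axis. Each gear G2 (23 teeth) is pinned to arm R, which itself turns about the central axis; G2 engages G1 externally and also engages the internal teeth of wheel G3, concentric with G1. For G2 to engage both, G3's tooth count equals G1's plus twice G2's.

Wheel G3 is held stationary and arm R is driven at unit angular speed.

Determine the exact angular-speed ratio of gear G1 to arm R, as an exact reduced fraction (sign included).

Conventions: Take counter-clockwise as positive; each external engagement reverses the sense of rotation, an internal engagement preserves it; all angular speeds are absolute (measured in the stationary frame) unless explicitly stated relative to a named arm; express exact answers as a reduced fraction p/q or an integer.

47/12

class = planetary set [G3 = 24+2·23 = 70; Willis about the carrier]
ring teeth: 24 + 2·23 = 70
24(ω_sun−ω_arm) = −70(ω_ring−ω_arm),  ω_ring = 0, ω_arm = 1
ω_sun = 1 − (70/24)(0−1) = 47/12
ω_out/ω_in = 47/12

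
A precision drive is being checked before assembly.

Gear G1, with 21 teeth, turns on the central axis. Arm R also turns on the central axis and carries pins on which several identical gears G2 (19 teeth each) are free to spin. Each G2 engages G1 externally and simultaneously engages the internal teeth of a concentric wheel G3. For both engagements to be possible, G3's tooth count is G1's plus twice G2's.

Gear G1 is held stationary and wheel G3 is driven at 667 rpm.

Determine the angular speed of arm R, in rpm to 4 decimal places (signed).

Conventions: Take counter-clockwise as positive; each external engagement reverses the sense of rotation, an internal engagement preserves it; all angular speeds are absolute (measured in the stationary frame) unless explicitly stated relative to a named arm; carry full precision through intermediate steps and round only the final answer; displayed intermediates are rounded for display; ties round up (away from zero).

+491.9125 rpm

class = planetary set [G3 = 21+2·19 = 59; Willis about the carrier]
normalise by the input: solve with ω_ring = 1, then scale by 667 rpm
ring teeth: 21 + 2·19 = 59
21(ω_sun−ω_arm) = −59(ω_ring−ω_arm),  ω_sun = 0, ω_ring = 1
21(0−ω_arm) = −59(1−ω_arm)  ⇒  80·ω_arm = 59  ⇒  ω_arm = 59/80
scale: ω_arm = 59/80 × 667 rpm = +491.9125 rpm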